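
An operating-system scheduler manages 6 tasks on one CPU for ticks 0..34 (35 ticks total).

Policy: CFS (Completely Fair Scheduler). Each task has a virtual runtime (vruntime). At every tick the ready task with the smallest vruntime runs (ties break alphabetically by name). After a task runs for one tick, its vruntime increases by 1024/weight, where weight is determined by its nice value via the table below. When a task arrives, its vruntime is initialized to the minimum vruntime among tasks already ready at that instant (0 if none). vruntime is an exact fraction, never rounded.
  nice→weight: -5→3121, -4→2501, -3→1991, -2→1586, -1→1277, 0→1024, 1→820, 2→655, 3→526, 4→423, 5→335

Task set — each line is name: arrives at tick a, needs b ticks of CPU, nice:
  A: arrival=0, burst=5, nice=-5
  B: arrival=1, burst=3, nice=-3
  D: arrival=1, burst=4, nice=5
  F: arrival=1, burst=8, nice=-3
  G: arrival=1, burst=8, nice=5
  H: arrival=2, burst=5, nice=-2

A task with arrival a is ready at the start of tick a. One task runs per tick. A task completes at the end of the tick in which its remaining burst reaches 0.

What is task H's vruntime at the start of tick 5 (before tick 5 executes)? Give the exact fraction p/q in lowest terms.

t=0: vr[A=0] → run A
t=1: vr[A=1024/3121 B=1024/3121 D=1024/3121 F=1024/3121 G=1024/3121] → run A
t=2: vr[A=2048/3121 B=1024/3121 D=1024/3121 F=1024/3121 G=1024/3121 H=1024/3121] → run B
t=3: vr[A=2048/3121 B=5234688/6213911 D=1024/3121 F=1024/3121 G=1024/3121 H=1024/3121] → run D
t=4: vr[A=2048/3121 B=5234688/6213911 D=3538944/1045535 F=1024/3121 G=1024/3121 H=1024/3121] → run F
t=5: vr[A=2048/3121 B=5234688/6213911 D=3538944/1045535 F=5234688/6213911 G=1024/3121 H=1024/3121] → run G
t=6: vr[A=2048/3121 B=5234688/6213911 D=3538944/1045535 F=5234688/6213911 G=3538944/1045535 H=1024/3121] → run H
t=7: vr[A=2048/3121 B=5234688/6213911 D=3538944/1045535 F=5234688/6213911 G=3538944/1045535 H=2409984/2474953] → run A
t=8: vr[A=3072/3121 B=5234688/6213911 D=3538944/1045535 F=5234688/6213911 G=3538944/1045535 H=2409984/2474953] → run B
t=9: vr[A=3072/3121 B=8430592/6213911 D=3538944/1045535 F=5234688/6213911 G=3538944/1045535 H=2409984/2474953] → run F
t=10: vr[A=3072/3121 B=8430592/6213911 D=3538944/1045535 F=8430592/6213911 G=3538944/1045535 H=2409984/2474953] → run H
t=11: vr[A=3072/3121 B=8430592/6213911 D=3538944/1045535 F=8430592/6213911 G=3538944/1045535 H=4007936/2474953] → run A
t=12: vr[A=4096/3121 B=8430592/6213911 D=3538944/1045535 F=8430592/6213911 G=3538944/1045535 H=4007936/2474953] → run A
t=13: vr[B=8430592/6213911 D=3538944/1045535 F=8430592/6213911 G=3538944/1045535 H=4007936/2474953] → run B
t=14: vr[D=3538944/1045535 F=8430592/6213911 G=3538944/1045535 H=4007936/2474953] → run F
t=15: vr[D=3538944/1045535 F=11626496/6213911 G=3538944/1045535 H=4007936/2474953] → run H
t=16: vr[D=3538944/1045535 F=11626496/6213911 G=3538944/1045535 H=5605888/2474953] → run F
t=17: vr[D=3538944/1045535 F=14822400/6213911 G=3538944/1045535 H=5605888/2474953] → run H
t=18: vr[D=3538944/1045535 F=14822400/6213911 G=3538944/1045535 H=7203840/2474953] → run F
t=19: vr[D=3538944/1045535 F=18018304/6213911 G=3538944/1045535 H=7203840/2474953] → run F
t=20: vr[D=3538944/1045535 F=21214208/6213911 G=3538944/1045535 H=7203840/2474953] → run H
t=21: vr[D=3538944/1045535 F=21214208/6213911 G=3538944/1045535] → run D
t=22: vr[D=6734848/1045535 F=21214208/6213911 G=3538944/1045535] → run G
t=23: vr[D=6734848/1045535 F=21214208/6213911 G=6734848/1045535] → run F
t=24: vr[D=6734848/1045535 F=24410112/6213911 G=6734848/1045535] → run F
t=25: vr[D=6734848/1045535 G=6734848/1045535] → run D
t=26: vr[D=9930752/1045535 G=6734848/1045535] → run G
t=27: vr[D=9930752/1045535 G=9930752/1045535] → run D
t=28: vr[G=9930752/1045535] → run G
t=29: vr[G=13126656/1045535] → run G
t=30: vr[G=3264512/209107] → run G
t=31: vr[G=19518464/1045535] → run G
t=32: vr[G=22714368/1045535] → run G
t=33: (idle)
t=34: (idle)

vruntime(H, start of tick 5) = 1024/3121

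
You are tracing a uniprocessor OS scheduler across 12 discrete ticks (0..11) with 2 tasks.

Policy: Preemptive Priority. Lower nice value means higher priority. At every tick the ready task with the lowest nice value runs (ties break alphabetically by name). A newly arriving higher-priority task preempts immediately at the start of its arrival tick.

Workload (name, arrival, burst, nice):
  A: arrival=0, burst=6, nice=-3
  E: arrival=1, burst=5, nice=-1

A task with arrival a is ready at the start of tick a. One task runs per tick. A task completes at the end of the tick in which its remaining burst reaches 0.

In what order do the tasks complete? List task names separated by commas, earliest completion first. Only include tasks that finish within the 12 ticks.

completion order = A, E

t=0: ready={A} → run A
t=1: ready={A,E} → run A
t=2: ready={A,E} → run A
t=3: ready={A,E} → run A
t=4: ready={A,E} → run A
t=5: ready={A,E} → run A
t=6: ready={E} → run E
t=7: ready={E} → run E
t=8: ready={E} → run E
t=9: ready={E} → run E
t=10: ready={E} → run E
t=11: (idle)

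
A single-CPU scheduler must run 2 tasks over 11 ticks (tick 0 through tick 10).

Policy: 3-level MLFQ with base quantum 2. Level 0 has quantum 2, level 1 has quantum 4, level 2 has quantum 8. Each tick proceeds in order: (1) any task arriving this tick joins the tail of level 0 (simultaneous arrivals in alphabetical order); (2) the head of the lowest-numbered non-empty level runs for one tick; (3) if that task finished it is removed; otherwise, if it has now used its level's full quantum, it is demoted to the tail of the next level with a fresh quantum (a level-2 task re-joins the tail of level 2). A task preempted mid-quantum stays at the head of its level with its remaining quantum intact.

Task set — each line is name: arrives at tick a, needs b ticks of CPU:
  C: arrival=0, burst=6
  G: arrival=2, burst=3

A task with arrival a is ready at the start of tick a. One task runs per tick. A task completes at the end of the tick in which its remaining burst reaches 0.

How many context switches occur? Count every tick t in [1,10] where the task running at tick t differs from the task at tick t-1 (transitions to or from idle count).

context switches = 4

t=0: L0/L1/L2 = C/-/- → run C
t=1: L0/L1/L2 = C/-/- → run C
t=2: L0/L1/L2 = G/C/- → run G
t=3: L0/L1/L2 = G/C/- → run G
t=4: L0/L1/L2 = -/CG/- → run C
t=5: L0/L1/L2 = -/CG/- → run C
t=6: L0/L1/L2 = -/CG/- → run C
t=7: L0/L1/L2 = -/CG/- → run C
t=8: L0/L1/L2 = -/G/- → run G
t=9: (idle)
t=10: (idle)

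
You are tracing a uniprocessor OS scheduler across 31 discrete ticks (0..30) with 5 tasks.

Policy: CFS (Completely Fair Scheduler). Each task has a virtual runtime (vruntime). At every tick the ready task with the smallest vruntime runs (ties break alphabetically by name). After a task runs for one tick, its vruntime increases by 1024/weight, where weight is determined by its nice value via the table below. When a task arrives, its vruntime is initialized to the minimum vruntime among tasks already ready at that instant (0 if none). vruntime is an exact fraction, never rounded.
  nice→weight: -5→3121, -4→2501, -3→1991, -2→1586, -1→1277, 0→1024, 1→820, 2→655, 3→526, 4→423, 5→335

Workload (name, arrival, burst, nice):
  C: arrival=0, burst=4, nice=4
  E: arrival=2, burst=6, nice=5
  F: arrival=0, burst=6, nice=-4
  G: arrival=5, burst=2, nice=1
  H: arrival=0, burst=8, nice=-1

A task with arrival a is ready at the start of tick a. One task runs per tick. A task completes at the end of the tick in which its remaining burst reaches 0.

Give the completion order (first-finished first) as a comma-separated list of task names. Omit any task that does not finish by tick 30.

t=0: vr[C=0 F=0 H=0] → run C
t=1: vr[C=1024/423 F=0 H=0] → run F
t=2: vr[C=1024/423 E=0 F=1024/2501 H=0] → run E
t=3: vr[C=1024/423 E=1024/335 F=1024/2501 H=0] → run H
t=4: vr[C=1024/423 E=1024/335 F=1024/2501 H=1024/1277] → run F
t=5: vr[C=1024/423 E=1024/335 F=2048/2501 G=1024/1277 H=1024/1277] → run G
t=6: vr[C=1024/423 E=1024/335 F=2048/2501 G=536832/261785 H=1024/1277] → run H
t=7: vr[C=1024/423 E=1024/335 F=2048/2501 G=536832/261785 H=2048/1277] → run F
t=8: vr[C=1024/423 E=1024/335 F=3072/2501 G=536832/261785 H=2048/1277] → run F
t=9: vr[C=1024/423 E=1024/335 F=4096/2501 G=536832/261785 H=2048/1277] → run H
t=10: vr[C=1024/423 E=1024/335 F=4096/2501 G=536832/261785 H=3072/1277] → run F
t=11: vr[C=1024/423 E=1024/335 F=5120/2501 G=536832/261785 H=3072/1277] → run F
t=12: vr[C=1024/423 E=1024/335 G=536832/261785 H=3072/1277] → run G
t=13: vr[C=1024/423 E=1024/335 H=3072/1277] → run H
t=14: vr[C=1024/423 E=1024/335 H=4096/1277] → run C
t=15: vr[C=2048/423 E=1024/335 H=4096/1277] → run E
t=16: vr[C=2048/423 E=2048/335 H=4096/1277] → run H
t=17: vr[C=2048/423 E=2048/335 H=5120/1277] → run H
t=18: vr[C=2048/423 E=2048/335 H=6144/1277] → run H
t=19: vr[C=2048/423 E=2048/335 H=7168/1277] → run C
t=20: vr[C=1024/141 E=2048/335 H=7168/1277] → run H
t=21: vr[C=1024/141 E=2048/335] → run E
t=22: vr[C=1024/141 E=3072/335] → run C
t=23: vr[E=3072/335] → run E
t=24: vr[E=4096/335] → run E
t=25: vr[E=1024/67] → run E
t=26: (idle)
t=27: (idle)
t=28: (idle)
t=29: (idle)
t=30: (idle)

completion order = F, G, H, C, E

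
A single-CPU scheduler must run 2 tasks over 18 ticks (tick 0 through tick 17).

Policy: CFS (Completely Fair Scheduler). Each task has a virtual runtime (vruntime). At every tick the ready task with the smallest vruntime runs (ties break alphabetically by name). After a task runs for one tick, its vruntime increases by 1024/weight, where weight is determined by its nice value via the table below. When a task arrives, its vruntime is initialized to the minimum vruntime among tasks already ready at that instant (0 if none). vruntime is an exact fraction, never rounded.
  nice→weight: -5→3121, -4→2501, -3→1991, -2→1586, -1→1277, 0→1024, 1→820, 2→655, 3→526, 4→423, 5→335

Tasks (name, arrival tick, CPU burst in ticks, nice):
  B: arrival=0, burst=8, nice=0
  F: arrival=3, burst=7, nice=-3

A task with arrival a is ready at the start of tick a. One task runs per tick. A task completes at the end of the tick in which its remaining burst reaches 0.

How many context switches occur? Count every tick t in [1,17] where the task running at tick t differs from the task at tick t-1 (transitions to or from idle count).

context switches = 9

t=0: vr[B=0] → run B
t=1: vr[B=1] → run B
t=2: vr[B=2] → run B
t=3: vr[B=3 F=3] → run B
t=4: vr[B=4 F=3] → run F
t=5: vr[B=4 F=6997/1991] → run F
t=6: vr[B=4 F=8021/1991] → run B
t=7: vr[B=5 F=8021/1991] → run F
t=8: vr[B=5 F=9045/1991] → run F
t=9: vr[B=5 F=10069/1991] → run B
t=10: vr[B=6 F=10069/1991] → run F
t=11: vr[B=6 F=11093/1991] → run F
t=12: vr[B=6 F=12117/1991] → run B
t=13: vr[B=7 F=12117/1991] → run F
t=14: vr[B=7] → run B
t=15: (idle)
t=16: (idle)
t=17: (idle)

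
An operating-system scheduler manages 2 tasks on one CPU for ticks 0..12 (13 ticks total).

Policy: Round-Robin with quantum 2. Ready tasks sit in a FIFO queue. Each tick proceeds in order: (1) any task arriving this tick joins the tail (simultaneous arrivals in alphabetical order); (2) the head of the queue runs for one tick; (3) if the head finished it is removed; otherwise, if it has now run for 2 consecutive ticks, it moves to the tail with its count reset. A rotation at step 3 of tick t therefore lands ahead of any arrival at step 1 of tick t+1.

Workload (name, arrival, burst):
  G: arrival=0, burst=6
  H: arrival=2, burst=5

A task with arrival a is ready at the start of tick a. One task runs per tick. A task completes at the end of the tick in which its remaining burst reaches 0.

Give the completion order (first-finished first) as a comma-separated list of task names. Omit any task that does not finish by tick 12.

completion order = G, H

t=0: queue=[G] q_used=0 → run G
t=1: queue=[G] q_used=1 → run G
t=2: queue=[G,H] q_used=0 → run G
t=3: queue=[G,H] q_used=1 → run G
t=4: queue=[H,G] q_used=0 → run H
t=5: queue=[H,G] q_used=1 → run H
t=6: queue=[G,H] q_used=0 → run G
t=7: queue=[G,H] q_used=1 → run G
t=8: queue=[H] q_used=0 → run H
t=9: queue=[H] q_used=1 → run H
t=10: queue=[H] q_used=0 → run H
t=11: (idle)
t=12: (idle)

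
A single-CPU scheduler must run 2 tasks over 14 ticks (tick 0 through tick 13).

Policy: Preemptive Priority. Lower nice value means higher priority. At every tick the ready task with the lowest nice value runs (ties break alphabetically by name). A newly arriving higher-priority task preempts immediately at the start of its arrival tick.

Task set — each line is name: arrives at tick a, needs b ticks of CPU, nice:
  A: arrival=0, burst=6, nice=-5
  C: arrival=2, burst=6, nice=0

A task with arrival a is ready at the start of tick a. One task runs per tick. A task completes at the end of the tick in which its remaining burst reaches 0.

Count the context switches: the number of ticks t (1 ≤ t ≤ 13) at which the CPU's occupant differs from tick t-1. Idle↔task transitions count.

t=0: ready={A} → run A
t=1: ready={A} → run A
t=2: ready={A,C} → run A
t=3: ready={A,C} → run A
t=4: ready={A,C} → run A
t=5: ready={A,C} → run A
t=6: ready={C} → run C
t=7: ready={C} → run C
t=8: ready={C} → run C
t=9: ready={C} → run C
t=10: ready={C} → run C
t=11: ready={C} → run C
t=12: (idle)
t=13: (idle)

context switches = 2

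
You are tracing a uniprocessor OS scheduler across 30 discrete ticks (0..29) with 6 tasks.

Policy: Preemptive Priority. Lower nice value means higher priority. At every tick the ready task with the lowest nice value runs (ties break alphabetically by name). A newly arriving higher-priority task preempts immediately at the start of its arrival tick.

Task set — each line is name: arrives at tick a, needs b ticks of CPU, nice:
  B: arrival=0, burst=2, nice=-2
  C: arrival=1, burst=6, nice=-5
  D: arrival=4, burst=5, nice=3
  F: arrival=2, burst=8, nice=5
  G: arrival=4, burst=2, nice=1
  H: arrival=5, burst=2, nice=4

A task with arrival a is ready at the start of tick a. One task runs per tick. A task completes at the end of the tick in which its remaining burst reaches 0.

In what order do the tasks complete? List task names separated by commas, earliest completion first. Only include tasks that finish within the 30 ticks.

completion order = C, B, G, D, H, F

t=0: ready={B} → run B
t=1: ready={B,C} → run C
t=2: ready={B,C,F} → run C
t=3: ready={B,C,F} → run C
t=4: ready={B,C,D,F,G} → run C
t=5: ready={B,C,D,F,G,H} → run C
t=6: ready={B,C,D,F,G,H} → run C
t=7: ready={B,D,F,G,H} → run B
t=8: ready={D,F,G,H} → run G
t=9: ready={D,F,G,H} → run G
t=10: ready={D,F,H} → run D
t=11: ready={D,F,H} → run D
t=12: ready={D,F,H} → run D
t=13: ready={D,F,H} → run D
t=14: ready={D,F,H} → run D
t=15: ready={F,H} → run H
t=16: ready={F,H} → run H
t=17: ready={F} → run F
t=18: ready={F} → run F
t=19: ready={F} → run F
t=20: ready={F} → run F
t=21: ready={F} → run F
t=22: ready={F} → run F
t=23: ready={F} → run F
t=24: ready={F} → run F
t=25: (idle)
t=26: (idle)
t=27: (idle)
t=28: (idle)
t=29: (idle)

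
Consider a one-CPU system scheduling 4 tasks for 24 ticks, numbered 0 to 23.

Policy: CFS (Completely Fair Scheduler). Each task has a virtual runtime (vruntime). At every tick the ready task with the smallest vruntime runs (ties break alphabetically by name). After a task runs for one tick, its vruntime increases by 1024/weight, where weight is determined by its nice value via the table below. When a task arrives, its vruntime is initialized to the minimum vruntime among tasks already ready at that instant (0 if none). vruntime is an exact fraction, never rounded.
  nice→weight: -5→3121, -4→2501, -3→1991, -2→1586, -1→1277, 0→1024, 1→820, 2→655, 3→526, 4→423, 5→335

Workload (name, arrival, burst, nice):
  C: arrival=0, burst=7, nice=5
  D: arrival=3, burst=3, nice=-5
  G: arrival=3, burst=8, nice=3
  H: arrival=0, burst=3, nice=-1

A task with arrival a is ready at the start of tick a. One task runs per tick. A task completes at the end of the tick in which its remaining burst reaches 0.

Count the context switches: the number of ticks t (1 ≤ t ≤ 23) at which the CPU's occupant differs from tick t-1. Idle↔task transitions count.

t=0: vr[C=0 H=0] → run C
t=1: vr[C=1024/335 H=0] → run H
t=2: vr[C=1024/335 H=1024/1277] → run H
t=3: vr[C=1024/335 D=2048/1277 G=2048/1277 H=2048/1277] → run D
t=4: vr[C=1024/335 D=7699456/3985517 G=2048/1277 H=2048/1277] → run G
t=5: vr[C=1024/335 D=7699456/3985517 G=1192448/335851 H=2048/1277] → run H
t=6: vr[C=1024/335 D=7699456/3985517 G=1192448/335851] → run D
t=7: vr[C=1024/335 D=9007104/3985517 G=1192448/335851] → run D
t=8: vr[C=1024/335 G=1192448/335851] → run C
t=9: vr[C=2048/335 G=1192448/335851] → run G
t=10: vr[C=2048/335 G=1846272/335851] → run G
t=11: vr[C=2048/335 G=2500096/335851] → run C
t=12: vr[C=3072/335 G=2500096/335851] → run G
t=13: vr[C=3072/335 G=3153920/335851] → run C
t=14: vr[C=4096/335 G=3153920/335851] → run G
t=15: vr[C=4096/335 G=3807744/335851] → run G
t=16: vr[C=4096/335 G=4461568/335851] → run C
t=17: vr[C=1024/67 G=4461568/335851] → run G
t=18: vr[C=1024/67 G=5115392/335851] → run G
t=19: vr[C=1024/67] → run C
t=20: vr[C=6144/335] → run C
t=21: (idle)
t=22: (idle)
t=23: (idle)

context switches = 15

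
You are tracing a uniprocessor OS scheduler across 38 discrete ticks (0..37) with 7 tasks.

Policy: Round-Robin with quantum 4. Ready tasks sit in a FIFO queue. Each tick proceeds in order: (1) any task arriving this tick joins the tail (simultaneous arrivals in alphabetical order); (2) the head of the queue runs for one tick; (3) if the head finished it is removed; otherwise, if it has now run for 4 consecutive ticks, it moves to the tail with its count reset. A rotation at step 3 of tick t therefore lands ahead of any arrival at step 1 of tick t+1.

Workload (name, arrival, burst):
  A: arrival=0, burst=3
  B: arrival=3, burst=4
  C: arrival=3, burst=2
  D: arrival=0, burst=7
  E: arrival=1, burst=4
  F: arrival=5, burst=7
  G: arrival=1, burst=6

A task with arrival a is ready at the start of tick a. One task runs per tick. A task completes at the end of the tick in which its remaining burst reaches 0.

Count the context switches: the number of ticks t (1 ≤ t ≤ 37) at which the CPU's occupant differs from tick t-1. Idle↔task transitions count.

t=0: queue=[A,D] q_used=0 → run A
t=1: queue=[A,D,E,G] q_used=1 → run A
t=2: queue=[A,D,E,G] q_used=2 → run A
t=3: queue=[D,E,G,B,C] q_used=0 → run D
t=4: queue=[D,E,G,B,C] q_used=1 → run D
t=5: queue=[D,E,G,B,C,F] q_used=2 → run D
t=6: queue=[D,E,G,B,C,F] q_used=3 → run D
t=7: queue=[E,G,B,C,F,D] q_used=0 → run E
t=8: queue=[E,G,B,C,F,D] q_used=1 → run E
t=9: queue=[E,G,B,C,F,D] q_used=2 → run E
t=10: queue=[E,G,B,C,F,D] q_used=3 → run E
t=11: queue=[G,B,C,F,D] q_used=0 → run G
t=12: queue=[G,B,C,F,D] q_used=1 → run G
t=13: queue=[G,B,C,F,D] q_used=2 → run G
t=14: queue=[G,B,C,F,D] q_used=3 → run G
t=15: queue=[B,C,F,D,G] q_used=0 → run B
t=16: queue=[B,C,F,D,G] q_used=1 → run B
t=17: queue=[B,C,F,D,G] q_used=2 → run B
t=18: queue=[B,C,F,D,G] q_used=3 → run B
t=19: queue=[C,F,D,G] q_used=0 → run C
t=20: queue=[C,F,D,G] q_used=1 → run C
t=21: queue=[F,D,G] q_used=0 → run F
t=22: queue=[F,D,G] q_used=1 → run F
t=23: queue=[F,D,G] q_used=2 → run F
t=24: queue=[F,D,G] q_used=3 → run F
t=25: queue=[D,G,F] q_used=0 → run D
t=26: queue=[D,G,F] q_used=1 → run D
t=27: queue=[D,G,F] q_used=2 → run D
t=28: queue=[G,F] q_used=0 → run G
t=29: queue=[G,F] q_used=1 → run G
t=30: queue=[F] q_used=0 → run F
t=31: queue=[F] q_used=1 → run F
t=32: queue=[F] q_used=2 → run F
t=33: (idle)
t=34: (idle)
t=35: (idle)
t=36: (idle)
t=37: (idle)

context switches = 10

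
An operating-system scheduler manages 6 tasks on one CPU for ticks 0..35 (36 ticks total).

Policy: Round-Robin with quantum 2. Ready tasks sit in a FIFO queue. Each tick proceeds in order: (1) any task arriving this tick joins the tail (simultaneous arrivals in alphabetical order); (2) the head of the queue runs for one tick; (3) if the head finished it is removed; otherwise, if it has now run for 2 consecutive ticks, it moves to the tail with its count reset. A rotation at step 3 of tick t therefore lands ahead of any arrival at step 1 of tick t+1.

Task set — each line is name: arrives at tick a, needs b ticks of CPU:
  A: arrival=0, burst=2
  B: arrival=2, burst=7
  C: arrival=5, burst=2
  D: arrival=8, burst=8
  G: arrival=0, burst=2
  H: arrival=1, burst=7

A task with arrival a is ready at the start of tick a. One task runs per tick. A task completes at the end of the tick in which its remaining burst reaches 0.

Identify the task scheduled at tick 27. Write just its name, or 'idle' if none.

t=0: queue=[A,G] q_used=0 → run A
t=1: queue=[A,G,H] q_used=1 → run A
t=2: queue=[G,H,B] q_used=0 → run G
t=3: queue=[G,H,B] q_used=1 → run G
t=4: queue=[H,B] q_used=0 → run H
t=5: queue=[H,B,C] q_used=1 → run H
t=6: queue=[B,C,H] q_used=0 → run B
t=7: queue=[B,C,H] q_used=1 → run B
t=8: queue=[C,H,B,D] q_used=0 → run C
t=9: queue=[C,H,B,D] q_used=1 → run C
t=10: queue=[H,B,D] q_used=0 → run H
t=11: queue=[H,B,D] q_used=1 → run H
t=12: queue=[B,D,H] q_used=0 → run B
t=13: queue=[B,D,H] q_used=1 → run B
t=14: queue=[D,H,B] q_used=0 → run D
t=15: queue=[D,H,B] q_used=1 → run D
t=16: queue=[H,B,D] q_used=0 → run H
t=17: queue=[H,B,D] q_used=1 → run H
t=18: queue=[B,D,H] q_used=0 → run B
t=19: queue=[B,D,H] q_used=1 → run B
t=20: queue=[D,H,B] q_used=0 → run D
t=21: queue=[D,H,B] q_used=1 → run D
t=22: queue=[H,B,D] q_used=0 → run H
t=23: queue=[B,D] q_used=0 → run B
t=24: queue=[D] q_used=0 → run D
t=25: queue=[D] q_used=1 → run D
t=26: queue=[D] q_used=0 → run D
t=27: queue=[D] q_used=1 → run D
t=28: (idle)
t=29: (idle)
t=30: (idle)
t=31: (idle)
t=32: (idle)
t=33: (idle)
t=34: (idle)
t=35: (idle)

running at tick 27 = D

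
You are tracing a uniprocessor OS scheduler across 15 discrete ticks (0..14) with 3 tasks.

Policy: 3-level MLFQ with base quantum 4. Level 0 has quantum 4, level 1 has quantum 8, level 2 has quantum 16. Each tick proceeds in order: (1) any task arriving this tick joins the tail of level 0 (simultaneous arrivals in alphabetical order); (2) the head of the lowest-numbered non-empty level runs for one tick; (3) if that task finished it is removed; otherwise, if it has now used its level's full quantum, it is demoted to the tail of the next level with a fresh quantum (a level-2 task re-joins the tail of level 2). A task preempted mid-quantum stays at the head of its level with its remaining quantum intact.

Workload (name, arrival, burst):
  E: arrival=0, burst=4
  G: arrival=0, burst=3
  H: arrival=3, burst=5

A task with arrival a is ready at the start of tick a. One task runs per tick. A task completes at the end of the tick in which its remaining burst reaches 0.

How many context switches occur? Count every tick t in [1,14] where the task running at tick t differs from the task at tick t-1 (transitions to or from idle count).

context switches = 3

t=0: L0/L1/L2 = EG/-/- → run E
t=1: L0/L1/L2 = EG/-/- → run E
t=2: L0/L1/L2 = EG/-/- → run E
t=3: L0/L1/L2 = EGH/-/- → run E
t=4: L0/L1/L2 = GH/-/- → run G
t=5: L0/L1/L2 = GH/-/- → run G
t=6: L0/L1/L2 = GH/-/- → run G
t=7: L0/L1/L2 = H/-/- → run H
t=8: L0/L1/L2 = H/-/- → run H
t=9: L0/L1/L2 = H/-/- → run H
t=10: L0/L1/L2 = H/-/- → run H
t=11: L0/L1/L2 = -/H/- → run H
t=12: (idle)
t=13: (idle)
t=14: (idle)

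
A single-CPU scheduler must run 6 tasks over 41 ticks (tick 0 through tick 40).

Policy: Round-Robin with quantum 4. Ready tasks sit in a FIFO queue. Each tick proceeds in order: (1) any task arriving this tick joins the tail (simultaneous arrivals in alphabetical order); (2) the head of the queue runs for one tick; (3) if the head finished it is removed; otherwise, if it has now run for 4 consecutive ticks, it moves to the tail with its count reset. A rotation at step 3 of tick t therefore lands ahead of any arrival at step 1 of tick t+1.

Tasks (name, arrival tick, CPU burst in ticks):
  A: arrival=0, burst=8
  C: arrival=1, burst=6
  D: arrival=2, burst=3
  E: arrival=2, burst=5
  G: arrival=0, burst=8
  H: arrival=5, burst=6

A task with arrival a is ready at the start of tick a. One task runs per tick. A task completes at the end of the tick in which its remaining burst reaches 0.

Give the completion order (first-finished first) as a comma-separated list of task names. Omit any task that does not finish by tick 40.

completion order = D, A, G, C, E, H

t=0: queue=[A,G] q_used=0 → run A
t=1: queue=[A,G,C] q_used=1 → run A
t=2: queue=[A,G,C,D,E] q_used=2 → run A
t=3: queue=[A,G,C,D,E] q_used=3 → run A
t=4: queue=[G,C,D,E,A] q_used=0 → run G
t=5: queue=[G,C,D,E,A,H] q_used=1 → run G
t=6: queue=[G,C,D,E,A,H] q_used=2 → run G
t=7: queue=[G,C,D,E,A,H] q_used=3 → run G
t=8: queue=[C,D,E,A,H,G] q_used=0 → run C
t=9: queue=[C,D,E,A,H,G] q_used=1 → run C
t=10: queue=[C,D,E,A,H,G] q_used=2 → run C
t=11: queue=[C,D,E,A,H,G] q_used=3 → run C
t=12: queue=[D,E,A,H,G,C] q_used=0 → run D
t=13: queue=[D,E,A,H,G,C] q_used=1 → run D
t=14: queue=[D,E,A,H,G,C] q_used=2 → run D
t=15: queue=[E,A,H,G,C] q_used=0 → run E
t=16: queue=[E,A,H,G,C] q_used=1 → run E
t=17: queue=[E,A,H,G,C] q_used=2 → run E
t=18: queue=[E,A,H,G,C] q_used=3 → run E
t=19: queue=[A,H,G,C,E] q_used=0 → run A
t=20: queue=[A,H,G,C,E] q_used=1 → run A
t=21: queue=[A,H,G,C,E] q_used=2 → run A
t=22: queue=[A,H,G,C,E] q_used=3 → run A
t=23: queue=[H,G,C,E] q_used=0 → run H
t=24: queue=[H,G,C,E] q_used=1 → run H
t=25: queue=[H,G,C,E] q_used=2 → run H
t=26: queue=[H,G,C,E] q_used=3 → run H
t=27: queue=[G,C,E,H] q_used=0 → run G
t=28: queue=[G,C,E,H] q_used=1 → run G
t=29: queue=[G,C,E,H] q_used=2 → run G
t=30: queue=[G,C,E,H] q_used=3 → run G
t=31: queue=[C,E,H] q_used=0 → run C
t=32: queue=[C,E,H] q_used=1 → run C
t=33: queue=[E,H] q_used=0 → run E
t=34: queue=[H] q_used=0 → run H
t=35: queue=[H] q_used=1 → run H
t=36: (idle)
t=37: (idle)
t=38: (idle)
t=39: (idle)
t=40: (idle)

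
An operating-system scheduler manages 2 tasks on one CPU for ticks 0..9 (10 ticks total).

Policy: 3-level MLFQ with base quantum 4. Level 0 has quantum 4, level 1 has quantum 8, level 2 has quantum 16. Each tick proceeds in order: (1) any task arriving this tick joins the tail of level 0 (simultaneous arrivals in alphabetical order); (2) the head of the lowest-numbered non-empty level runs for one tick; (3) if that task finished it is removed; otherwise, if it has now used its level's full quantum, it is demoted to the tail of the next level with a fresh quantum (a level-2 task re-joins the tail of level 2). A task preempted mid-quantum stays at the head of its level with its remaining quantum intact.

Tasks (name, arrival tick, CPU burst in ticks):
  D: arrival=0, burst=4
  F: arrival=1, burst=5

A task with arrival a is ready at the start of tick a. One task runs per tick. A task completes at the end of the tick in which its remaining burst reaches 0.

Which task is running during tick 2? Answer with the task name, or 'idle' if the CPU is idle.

t=0: L0/L1/L2 = D/-/- → run D
t=1: L0/L1/L2 = DF/-/- → run D
t=2: L0/L1/L2 = DF/-/- → run D
t=3: L0/L1/L2 = DF/-/- → run D
t=4: L0/L1/L2 = F/-/- → run F
t=5: L0/L1/L2 = F/-/- → run F
t=6: L0/L1/L2 = F/-/- → run F
t=7: L0/L1/L2 = F/-/- → run F
t=8: L0/L1/L2 = -/F/- → run F
t=9: (idle)

running at tick 2 = D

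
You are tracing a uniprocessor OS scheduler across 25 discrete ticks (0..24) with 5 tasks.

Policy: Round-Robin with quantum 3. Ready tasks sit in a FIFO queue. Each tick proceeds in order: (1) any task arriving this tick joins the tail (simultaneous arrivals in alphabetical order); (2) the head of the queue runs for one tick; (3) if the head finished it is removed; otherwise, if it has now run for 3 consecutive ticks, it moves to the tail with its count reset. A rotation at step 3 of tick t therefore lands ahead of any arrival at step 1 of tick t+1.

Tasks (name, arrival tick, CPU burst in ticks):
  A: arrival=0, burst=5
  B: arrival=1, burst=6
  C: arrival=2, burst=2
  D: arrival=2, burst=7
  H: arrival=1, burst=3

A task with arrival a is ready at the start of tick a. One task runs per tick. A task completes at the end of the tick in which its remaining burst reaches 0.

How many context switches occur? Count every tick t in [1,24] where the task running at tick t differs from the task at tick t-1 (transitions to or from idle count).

context switches = 8

t=0: queue=[A] q_used=0 → run A
t=1: queue=[A,B,H] q_used=1 → run A
t=2: queue=[A,B,H,C,D] q_used=2 → run A
t=3: queue=[B,H,C,D,A] q_used=0 → run B
t=4: queue=[B,H,C,D,A] q_used=1 → run B
t=5: queue=[B,H,C,D,A] q_used=2 → run B
t=6: queue=[H,C,D,A,B] q_used=0 → run H
t=7: queue=[H,C,D,A,B] q_used=1 → run H
t=8: queue=[H,C,D,A,B] q_used=2 → run H
t=9: queue=[C,D,A,B] q_used=0 → run C
t=10: queue=[C,D,A,B] q_used=1 → run C
t=11: queue=[D,A,B] q_used=0 → run D
t=12: queue=[D,A,B] q_used=1 → run D
t=13: queue=[D,A,B] q_used=2 → run D
t=14: queue=[A,B,D] q_used=0 → run A
t=15: queue=[A,B,D] q_used=1 → run A
t=16: queue=[B,D] q_used=0 → run B
t=17: queue=[B,D] q_used=1 → run B
t=18: queue=[B,D] q_used=2 → run B
t=19: queue=[D] q_used=0 → run D
t=20: queue=[D] q_used=1 → run D
t=21: queue=[D] q_used=2 → run D
t=22: queue=[D] q_used=0 → run D
t=23: (idle)
t=24: (idle)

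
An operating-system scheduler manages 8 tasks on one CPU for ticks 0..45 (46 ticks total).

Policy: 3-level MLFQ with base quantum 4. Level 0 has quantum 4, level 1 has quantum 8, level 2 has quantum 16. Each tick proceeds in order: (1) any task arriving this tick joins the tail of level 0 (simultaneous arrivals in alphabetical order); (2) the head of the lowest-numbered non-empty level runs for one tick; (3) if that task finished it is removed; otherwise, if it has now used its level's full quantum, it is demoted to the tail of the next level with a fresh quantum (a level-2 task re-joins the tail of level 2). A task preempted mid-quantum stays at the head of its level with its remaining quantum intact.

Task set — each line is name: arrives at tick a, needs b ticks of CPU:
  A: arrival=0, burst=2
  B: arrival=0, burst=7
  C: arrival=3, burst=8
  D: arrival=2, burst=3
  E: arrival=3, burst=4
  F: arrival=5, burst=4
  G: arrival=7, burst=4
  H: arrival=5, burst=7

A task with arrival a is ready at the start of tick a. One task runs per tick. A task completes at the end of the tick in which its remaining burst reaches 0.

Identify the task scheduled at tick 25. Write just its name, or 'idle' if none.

t=0: L0/L1/L2 = AB/-/- → run A
t=1: L0/L1/L2 = AB/-/- → run A
t=2: L0/L1/L2 = BD/-/- → run B
t=3: L0/L1/L2 = BDCE/-/- → run B
t=4: L0/L1/L2 = BDCE/-/- → run B
t=5: L0/L1/L2 = BDCEFH/-/- → run B
t=6: L0/L1/L2 = DCEFH/B/- → run D
t=7: L0/L1/L2 = DCEFHG/B/- → run D
t=8: L0/L1/L2 = DCEFHG/B/- → run D
t=9: L0/L1/L2 = CEFHG/B/- → run C
t=10: L0/L1/L2 = CEFHG/B/- → run C
t=11: L0/L1/L2 = CEFHG/B/- → run C
t=12: L0/L1/L2 = CEFHG/B/- → run C
t=13: L0/L1/L2 = EFHG/BC/- → run E
t=14: L0/L1/L2 = EFHG/BC/- → run E
t=15: L0/L1/L2 = EFHG/BC/- → run E
t=16: L0/L1/L2 = EFHG/BC/- → run E
t=17: L0/L1/L2 = FHG/BC/- → run F
t=18: L0/L1/L2 = FHG/BC/- → run F
t=19: L0/L1/L2 = FHG/BC/- → run F
t=20: L0/L1/L2 = FHG/BC/- → run F
t=21: L0/L1/L2 = HG/BC/- → run H
t=22: L0/L1/L2 = HG/BC/- → run H
t=23: L0/L1/L2 = HG/BC/- → run H
t=24: L0/L1/L2 = HG/BC/- → run H
t=25: L0/L1/L2 = G/BCH/- → run G
t=26: L0/L1/L2 = G/BCH/- → run G
t=27: L0/L1/L2 = G/BCH/- → run G
t=28: L0/L1/L2 = G/BCH/- → run G
t=29: L0/L1/L2 = -/BCH/- → run B
t=30: L0/L1/L2 = -/BCH/- → run B
t=31: L0/L1/L2 = -/BCH/- → run B
t=32: L0/L1/L2 = -/CH/- → run C
t=33: L0/L1/L2 = -/CH/- → run C
t=34: L0/L1/L2 = -/CH/- → run C
t=35: L0/L1/L2 = -/CH/- → run C
t=36: L0/L1/L2 = -/H/- → run H
t=37: L0/L1/L2 = -/H/- → run H
t=38: L0/L1/L2 = -/H/- → run H
t=39: (idle)
t=40: (idle)
t=41: (idle)
t=42: (idle)
t=43: (idle)
t=44: (idle)
t=45: (idle)

running at tick 25 = G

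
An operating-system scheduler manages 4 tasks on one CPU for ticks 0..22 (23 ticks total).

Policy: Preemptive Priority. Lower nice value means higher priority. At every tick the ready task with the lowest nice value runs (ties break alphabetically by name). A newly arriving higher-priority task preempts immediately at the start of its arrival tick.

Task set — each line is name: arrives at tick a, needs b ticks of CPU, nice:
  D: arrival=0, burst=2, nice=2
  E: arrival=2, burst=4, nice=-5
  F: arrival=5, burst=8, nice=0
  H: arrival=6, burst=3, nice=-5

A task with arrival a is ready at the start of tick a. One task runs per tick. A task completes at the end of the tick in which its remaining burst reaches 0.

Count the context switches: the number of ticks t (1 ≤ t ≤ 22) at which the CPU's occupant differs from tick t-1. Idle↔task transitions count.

t=0: ready={D} → run D
t=1: ready={D} → run D
t=2: ready={E} → run E
t=3: ready={E} → run E
t=4: ready={E} → run E
t=5: ready={E,F} → run E
t=6: ready={F,H} → run H
t=7: ready={F,H} → run H
t=8: ready={F,H} → run H
t=9: ready={F} → run F
t=10: ready={F} → run F
t=11: ready={F} → run F
t=12: ready={F} → run F
t=13: ready={F} → run F
t=14: ready={F} → run F
t=15: ready={F} → run F
t=16: ready={F} → run F
t=17: (idle)
t=18: (idle)
t=19: (idle)
t=20: (idle)
t=21: (idle)
t=22: (idle)

context switches = 4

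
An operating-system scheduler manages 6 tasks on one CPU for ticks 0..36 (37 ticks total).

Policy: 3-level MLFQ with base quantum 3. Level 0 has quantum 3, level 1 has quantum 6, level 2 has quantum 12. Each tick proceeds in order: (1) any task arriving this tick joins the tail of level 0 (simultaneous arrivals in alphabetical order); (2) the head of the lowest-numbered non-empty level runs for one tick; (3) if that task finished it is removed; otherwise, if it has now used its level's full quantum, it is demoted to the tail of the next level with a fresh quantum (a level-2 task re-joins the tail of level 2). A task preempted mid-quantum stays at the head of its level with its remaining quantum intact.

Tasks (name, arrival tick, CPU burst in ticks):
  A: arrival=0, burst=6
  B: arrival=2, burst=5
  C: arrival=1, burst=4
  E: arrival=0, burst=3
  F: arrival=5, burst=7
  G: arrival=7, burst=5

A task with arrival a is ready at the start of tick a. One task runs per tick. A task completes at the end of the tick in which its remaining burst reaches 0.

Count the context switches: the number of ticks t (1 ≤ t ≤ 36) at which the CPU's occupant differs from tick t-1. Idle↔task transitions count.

context switches = 11

t=0: L0/L1/L2 = AE/-/- → run A
t=1: L0/L1/L2 = AEC/-/- → run A
t=2: L0/L1/L2 = AECB/-/- → run A
t=3: L0/L1/L2 = ECB/A/- → run E
t=4: L0/L1/L2 = ECB/A/- → run E
t=5: L0/L1/L2 = ECBF/A/- → run E
t=6: L0/L1/L2 = CBF/A/- → run C
t=7: L0/L1/L2 = CBFG/A/- → run C
t=8: L0/L1/L2 = CBFG/A/- → run C
t=9: L0/L1/L2 = BFG/AC/- → run B
t=10: L0/L1/L2 = BFG/AC/- → run B
t=11: L0/L1/L2 = BFG/AC/- → run B
t=12: L0/L1/L2 = FG/ACB/- → run F
t=13: L0/L1/L2 = FG/ACB/- → run F
t=14: L0/L1/L2 = FG/ACB/- → run F
t=15: L0/L1/L2 = G/ACBF/- → run G
t=16: L0/L1/L2 = G/ACBF/- → run G
t=17: L0/L1/L2 = G/ACBF/- → run G
t=18: L0/L1/L2 = -/ACBFG/- → run A
t=19: L0/L1/L2 = -/ACBFG/- → run A
t=20: L0/L1/L2 = -/ACBFG/- → run A
t=21: L0/L1/L2 = -/CBFG/- → run C
t=22: L0/L1/L2 = -/BFG/- → run B
t=23: L0/L1/L2 = -/BFG/- → run B
t=24: L0/L1/L2 = -/FG/- → run F
t=25: L0/L1/L2 = -/FG/- → run F
t=26: L0/L1/L2 = -/FG/- → run F
t=27: L0/L1/L2 = -/FG/- → run F
t=28: L0/L1/L2 = -/G/- → run G
t=29: L0/L1/L2 = -/G/- → run G
t=30: (idle)
t=31: (idle)
t=32: (idle)
t=33: (idle)
t=34: (idle)
t=35: (idle)
t=36: (idle)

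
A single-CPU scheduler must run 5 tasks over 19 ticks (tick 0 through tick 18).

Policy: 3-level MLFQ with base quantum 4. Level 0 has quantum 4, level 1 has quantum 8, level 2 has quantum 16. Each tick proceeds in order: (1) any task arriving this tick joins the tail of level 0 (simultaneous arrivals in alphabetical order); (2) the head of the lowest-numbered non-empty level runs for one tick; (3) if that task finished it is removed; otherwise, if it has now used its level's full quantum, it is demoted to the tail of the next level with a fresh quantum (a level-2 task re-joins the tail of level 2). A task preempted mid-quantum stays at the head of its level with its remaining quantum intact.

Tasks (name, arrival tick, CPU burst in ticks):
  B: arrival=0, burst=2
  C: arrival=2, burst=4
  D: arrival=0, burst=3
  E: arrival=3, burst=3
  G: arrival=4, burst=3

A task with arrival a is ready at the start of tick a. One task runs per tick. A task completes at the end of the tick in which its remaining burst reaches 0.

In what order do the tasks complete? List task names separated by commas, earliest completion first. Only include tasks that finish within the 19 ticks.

completion order = B, D, C, E, G

t=0: L0/L1/L2 = BD/-/- → run B
t=1: L0/L1/L2 = BD/-/- → run B
t=2: L0/L1/L2 = DC/-/- → run D
t=3: L0/L1/L2 = DCE/-/- → run D
t=4: L0/L1/L2 = DCEG/-/- → run D
t=5: L0/L1/L2 = CEG/-/- → run C
t=6: L0/L1/L2 = CEG/-/- → run C
t=7: L0/L1/L2 = CEG/-/- → run C
t=8: L0/L1/L2 = CEG/-/- → run C
t=9: L0/L1/L2 = EG/-/- → run E
t=10: L0/L1/L2 = EG/-/- → run E
t=11: L0/L1/L2 = EG/-/- → run E
t=12: L0/L1/L2 = G/-/- → run G
t=13: L0/L1/L2 = G/-/- → run G
t=14: L0/L1/L2 = G/-/- → run G
t=15: (idle)
t=16: (idle)
t=17: (idle)
t=18: (idle)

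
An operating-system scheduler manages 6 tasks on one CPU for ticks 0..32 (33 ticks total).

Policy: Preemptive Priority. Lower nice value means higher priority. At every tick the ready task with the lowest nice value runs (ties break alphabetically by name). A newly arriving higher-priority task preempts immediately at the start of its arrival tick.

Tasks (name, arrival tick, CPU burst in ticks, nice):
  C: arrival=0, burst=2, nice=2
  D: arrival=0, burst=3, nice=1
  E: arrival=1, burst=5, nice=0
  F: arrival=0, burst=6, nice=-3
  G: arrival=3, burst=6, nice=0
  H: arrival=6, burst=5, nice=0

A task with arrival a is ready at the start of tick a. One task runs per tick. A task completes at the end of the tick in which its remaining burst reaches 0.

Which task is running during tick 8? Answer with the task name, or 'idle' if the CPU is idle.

t=0: ready={C,D,F} → run F
t=1: ready={C,D,E,F} → run F
t=2: ready={C,D,E,F} → run F
t=3: ready={C,D,E,F,G} → run F
t=4: ready={C,D,E,F,G} → run F
t=5: ready={C,D,E,F,G} → run F
t=6: ready={C,D,E,G,H} → run E
t=7: ready={C,D,E,G,H} → run E
t=8: ready={C,D,E,G,H} → run E
t=9: ready={C,D,E,G,H} → run E
t=10: ready={C,D,E,G,H} → run E
t=11: ready={C,D,G,H} → run G
t=12: ready={C,D,G,H} → run G
t=13: ready={C,D,G,H} → run G
t=14: ready={C,D,G,H} → run G
t=15: ready={C,D,G,H} → run G
t=16: ready={C,D,G,H} → run G
t=17: ready={C,D,H} → run H
t=18: ready={C,D,H} → run H
t=19: ready={C,D,H} → run H
t=20: ready={C,D,H} → run H
t=21: ready={C,D,H} → run H
t=22: ready={C,D} → run D
t=23: ready={C,D} → run D
t=24: ready={C,D} → run D
t=25: ready={C} → run C
t=26: ready={C} → run C
t=27: (idle)
t=28: (idle)
t=29: (idle)
t=30: (idle)
t=31: (idle)
t=32: (idle)

running at tick 8 = E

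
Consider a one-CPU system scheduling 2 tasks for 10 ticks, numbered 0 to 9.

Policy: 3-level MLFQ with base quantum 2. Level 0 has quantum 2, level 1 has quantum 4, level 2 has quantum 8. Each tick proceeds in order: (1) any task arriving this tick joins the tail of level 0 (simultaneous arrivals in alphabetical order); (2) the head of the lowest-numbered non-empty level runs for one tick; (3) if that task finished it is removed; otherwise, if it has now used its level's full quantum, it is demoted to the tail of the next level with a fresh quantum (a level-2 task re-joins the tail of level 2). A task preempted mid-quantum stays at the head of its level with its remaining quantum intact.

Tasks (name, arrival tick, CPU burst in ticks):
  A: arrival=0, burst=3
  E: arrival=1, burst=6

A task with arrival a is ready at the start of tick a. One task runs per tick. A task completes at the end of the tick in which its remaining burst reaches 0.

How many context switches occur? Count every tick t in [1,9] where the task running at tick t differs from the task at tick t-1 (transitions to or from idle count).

context switches = 4

t=0: L0/L1/L2 = A/-/- → run A
t=1: L0/L1/L2 = AE/-/- → run A
t=2: L0/L1/L2 = E/A/- → run E
t=3: L0/L1/L2 = E/A/- → run E
t=4: L0/L1/L2 = -/AE/- → run A
t=5: L0/L1/L2 = -/E/- → run E
t=6: L0/L1/L2 = -/E/- → run E
t=7: L0/L1/L2 = -/E/- → run E
t=8: L0/L1/L2 = -/E/- → run E
t=9: (idle)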